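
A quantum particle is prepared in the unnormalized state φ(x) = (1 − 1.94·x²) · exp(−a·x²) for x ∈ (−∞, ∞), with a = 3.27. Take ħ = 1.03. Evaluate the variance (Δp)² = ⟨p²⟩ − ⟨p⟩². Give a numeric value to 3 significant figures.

6.54

Compute ⟨p⟩ and ⟨p²⟩ separately; (Δp)² = ⟨p²⟩ − ⟨p⟩².
Expand each integrand as polynomial × e^(−2ax²) and use ∫x^(2j)·e^(−2ax²) dx = (2j−1)!!/(4a)^j · √(π/(2a)), odd powers → 0; here √(π/(2a)) = 0.69308. Differentiate with the product rule, d/dx e^(−ax²) = −2ax·e^(−ax²).
Normalization: ∫|φ|² dx = 0.53323.
⟨p⟩ = 0.0000 and ⟨p²⟩ = 6.5411.
(Δp)² = 6.5411 − (0.0000)² = 6.5411.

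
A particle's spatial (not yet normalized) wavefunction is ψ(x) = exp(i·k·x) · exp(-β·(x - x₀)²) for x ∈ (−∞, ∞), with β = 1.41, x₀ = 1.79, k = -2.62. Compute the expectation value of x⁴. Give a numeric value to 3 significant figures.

13.8

⟨x⁴⟩ = ∫ x⁴·|ψ|² dx / ∫|ψ|² dx (integrals over the domain).
Gaussian moments (u = x − x₀): ∫u^(2j)·e^(−2βu²) du = (2j−1)!!/(4β)^j · √(π/(2β)), odd powers integrate to 0; here √(π/(2β)) = 1.0555.
State is unnormalized: ∫|ψ|² dx = 1.0555, and ∫ψ*·x⁴·ψ dx = 14.533, so ⟨x⁴⟩ = 14.533 / 1.0555.
⟨x⁴⟩ = 13.769.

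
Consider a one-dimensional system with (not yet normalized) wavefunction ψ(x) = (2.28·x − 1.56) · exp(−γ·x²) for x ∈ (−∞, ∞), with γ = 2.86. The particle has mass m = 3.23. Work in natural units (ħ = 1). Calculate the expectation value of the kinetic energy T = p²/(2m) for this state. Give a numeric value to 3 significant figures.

0.582

T = −(ħ²/2m) d²/dx², so ⟨T⟩ = −(ħ²/2m) ∫ ψ*·ψ'' dx / ∫|ψ|² dx; with m = 3.23.
Expand each integrand as polynomial × e^(−2γx²) and use ∫x^(2j)·e^(−2γx²) dx = (2j−1)!!/(4γ)^j · √(π/(2γ)), odd powers → 0; here √(π/(2γ)) = 0.74110. Differentiate with the product rule, d/dx e^(−γx²) = −2γx·e^(−γx²).
State is unnormalized: ∫|ψ|² dx = 2.1403, and ∫ψ*·(−ħ²/2m · ψ'') dx = 1.2457, so ⟨T⟩ = 1.2457 / 2.1403.
⟨T⟩ = 0.58204.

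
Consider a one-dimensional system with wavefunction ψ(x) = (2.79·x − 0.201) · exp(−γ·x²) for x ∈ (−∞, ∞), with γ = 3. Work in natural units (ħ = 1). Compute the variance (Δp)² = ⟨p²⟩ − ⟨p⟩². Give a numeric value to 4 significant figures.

8.648

Compute ⟨p⟩ and ⟨p²⟩ separately; (Δp)² = ⟨p²⟩ − ⟨p⟩².
Expand each integrand as polynomial × e^(−2γx²) and use ∫x^(2j)·e^(−2γx²) dx = (2j−1)!!/(4γ)^j · √(π/(2γ)), odd powers → 0; here √(π/(2γ)) = 0.72360. Differentiate with the product rule, d/dx e^(−γx²) = −2γx·e^(−γx²).
Normalization: ∫|ψ|² dx = 0.49862.
⟨p⟩ = 0.0000 and ⟨p²⟩ = 8.6482.
(Δp)² = 8.6482 − (0.0000)² = 8.6482.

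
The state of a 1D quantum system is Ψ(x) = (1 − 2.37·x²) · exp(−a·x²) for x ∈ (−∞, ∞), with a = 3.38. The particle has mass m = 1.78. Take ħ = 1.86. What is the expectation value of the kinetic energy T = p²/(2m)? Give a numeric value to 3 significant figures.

T = −(ħ²/2m) d²/dx², so ⟨T⟩ = −(ħ²/2m) ∫ Ψ*·Ψ'' dx / ∫|Ψ|² dx; with m = 1.78.
Expand each integrand as polynomial × e^(−2ax²) and use ∫x^(2j)·e^(−2ax²) dx = (2j−1)!!/(4a)^j · √(π/(2a)), odd powers → 0; here √(π/(2a)) = 0.68171. Differentiate with the product rule, d/dx e^(−ax²) = −2ax·e^(−ax²).
State is unnormalized: ∫|Ψ|² dx = 0.50555, and ∫Ψ*·(−ħ²/2m · Ψ'') dx = 3.5059, so ⟨T⟩ = 3.5059 / 0.50555.
⟨T⟩ = 6.9348.

6.93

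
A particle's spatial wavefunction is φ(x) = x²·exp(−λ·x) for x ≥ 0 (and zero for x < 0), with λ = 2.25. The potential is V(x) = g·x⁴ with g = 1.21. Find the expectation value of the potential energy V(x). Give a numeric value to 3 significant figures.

⟨V⟩ = ∫ V(x)·|φ|² dx / ∫|φ|² dx.
Every integrand reduces to terms xʲ·e^(−2λx) on [0, ∞); use ∫₀^∞ xʲ·e^(−2λx) dx = j!/(2λ)^(j+1).
State is unnormalized: ∫|φ|² dx = 0.013006, and ∫φ*·V(x)·φ dx = 0.064475, so ⟨V⟩ = 0.064475 / 0.013006.
⟨V⟩ = 4.9573.

4.96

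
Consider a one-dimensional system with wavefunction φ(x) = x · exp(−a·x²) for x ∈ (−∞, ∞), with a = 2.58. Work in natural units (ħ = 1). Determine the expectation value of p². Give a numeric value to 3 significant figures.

7.74

p² φ = −ħ² d²φ/dx²; ⟨p²⟩ = −ħ² ∫ φ*·φ'' dx / ∫|φ|² dx.
Expand each integrand as polynomial × e^(−2ax²) and use ∫x^(2j)·e^(−2ax²) dx = (2j−1)!!/(4a)^j · √(π/(2a)), odd powers → 0; here √(π/(2a)) = 0.78028. Differentiate with the product rule, d/dx e^(−ax²) = −2ax·e^(−ax²).
State is unnormalized: ∫|φ|² dx = 0.075608, and ∫φ*·(−ħ² φ'') dx = 0.58521, so ⟨p²⟩ = 0.58521 / 0.075608.
⟨p²⟩ = 7.7400.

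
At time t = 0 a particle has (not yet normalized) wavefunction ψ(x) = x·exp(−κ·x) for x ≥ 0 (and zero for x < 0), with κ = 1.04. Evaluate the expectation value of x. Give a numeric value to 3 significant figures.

1.44

⟨x⟩ = ∫ x·|ψ|² dx / ∫|ψ|² dx (integrals over the domain).
Every integrand reduces to terms xʲ·e^(−2κx) on [0, ∞); use ∫₀^∞ xʲ·e^(−2κx) dx = j!/(2κ)^(j+1).
State is unnormalized: ∫|ψ|² dx = 0.22225, and ∫ψ*·x·ψ dx = 0.32055, so ⟨x⟩ = 0.32055 / 0.22225.
⟨x⟩ = 1.4423.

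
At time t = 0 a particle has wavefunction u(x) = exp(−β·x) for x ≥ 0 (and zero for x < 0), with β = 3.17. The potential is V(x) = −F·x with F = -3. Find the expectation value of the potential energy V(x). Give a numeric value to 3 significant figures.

⟨V⟩ = ∫ V(x)·|u|² dx / ∫|u|² dx.
Every integrand reduces to terms xʲ·e^(−2βx) on [0, ∞); use ∫₀^∞ xʲ·e^(−2βx) dx = j!/(2β)^(j+1).
State is unnormalized: ∫|u|² dx = 0.15773, and ∫u*·V(x)·u dx = 0.074635, so ⟨V⟩ = 0.074635 / 0.15773.
⟨V⟩ = 0.47319.

0.473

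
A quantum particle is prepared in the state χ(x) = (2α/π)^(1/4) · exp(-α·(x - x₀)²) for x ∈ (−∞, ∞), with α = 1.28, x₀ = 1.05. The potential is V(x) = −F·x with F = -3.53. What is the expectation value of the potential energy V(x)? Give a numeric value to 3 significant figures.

⟨V⟩ = ∫ V(x)·|χ|² dx.
Gaussian moments (u = x − x₀): ∫u^(2j)·e^(−2αu²) du = (2j−1)!!/(4α)^j · √(π/(2α)), odd powers integrate to 0; here √(π/(2α)) = 1.1078.
⟨V⟩ = 3.7065.

3.71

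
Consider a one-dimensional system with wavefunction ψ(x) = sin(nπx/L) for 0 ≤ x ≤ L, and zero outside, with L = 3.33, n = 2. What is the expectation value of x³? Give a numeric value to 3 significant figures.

⟨x³⟩ = ∫ x³·|ψ|² dx / ∫|ψ|² dx (integrals over the domain).
With sin²θ = (1 − cos2θ)/2 on 0 ≤ x ≤ L: ∫sin²(nπx/L) dx = L/2, ∫x·sin²(nπx/L) dx = L²/4, ∫x²·sin²(nπx/L) dx = L³·(1/6 − 1/(4n²π²)); higher powers xᵏ the same way, integrating xᵏ·cos(2nπx/L) by parts.
State is unnormalized: ∫|ψ|² dx = 1.6650, and ∫ψ*·x³·ψ dx = 14.202, so ⟨x³⟩ = 14.202 / 1.6650.
⟨x³⟩ = 8.5300.

8.53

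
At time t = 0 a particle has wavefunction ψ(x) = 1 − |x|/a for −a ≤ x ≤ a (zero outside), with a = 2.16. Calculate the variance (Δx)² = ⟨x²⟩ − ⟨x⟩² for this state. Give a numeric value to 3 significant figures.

Compute ⟨x⟩ and ⟨x²⟩ separately, then (Δx)² = ⟨x²⟩ − ⟨x⟩².
ψ is even, so ∫ over [−a, a] = 2∫₀ᵃ with ψ = 1 − x/a there: ∫₀ᵃ (1 − x/a)² dx = a/3, ∫₀ᵃ x²(1 − x/a)² dx = a³/30, ∫₀ᵃ x⁴(1 − x/a)² dx = a⁵/105.
Normalization: ∫|ψ|² dx = 1.4400.
⟨x⟩ = 0.0000 and ⟨x²⟩ = 0.46656.
(Δx)² = 0.46656 − (0.0000)² = 0.46656.

0.467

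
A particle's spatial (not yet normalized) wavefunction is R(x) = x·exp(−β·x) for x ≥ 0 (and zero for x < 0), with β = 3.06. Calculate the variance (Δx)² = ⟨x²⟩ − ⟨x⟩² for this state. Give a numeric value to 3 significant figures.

0.0801

Compute ⟨x⟩ and ⟨x²⟩ separately, then (Δx)² = ⟨x²⟩ − ⟨x⟩².
Every integrand reduces to terms xʲ·e^(−2βx) on [0, ∞); use ∫₀^∞ xʲ·e^(−2βx) dx = j!/(2β)^(j+1).
Normalization: ∫|R|² dx = 0.0087252.
⟨x⟩ = 0.49020 and ⟨x²⟩ = 0.32039.
(Δx)² = 0.32039 − (0.49020)² = 0.080097.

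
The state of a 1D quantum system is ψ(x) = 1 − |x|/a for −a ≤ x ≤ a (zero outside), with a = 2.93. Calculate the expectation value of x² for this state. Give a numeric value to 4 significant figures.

⟨x²⟩ = ∫ x²·|ψ|² dx / ∫|ψ|² dx (integrals over the domain).
ψ is even, so ∫ over [−a, a] = 2∫₀ᵃ with ψ = 1 − x/a there: ∫₀ᵃ (1 − x/a)² dx = a/3, ∫₀ᵃ x²(1 − x/a)² dx = a³/30, ∫₀ᵃ x⁴(1 − x/a)² dx = a⁵/105.
State is unnormalized: ∫|ψ|² dx = 1.9533, and ∫ψ*·x²·ψ dx = 1.6769, so ⟨x²⟩ = 1.6769 / 1.9533.
⟨x²⟩ = 0.85849.

0.8585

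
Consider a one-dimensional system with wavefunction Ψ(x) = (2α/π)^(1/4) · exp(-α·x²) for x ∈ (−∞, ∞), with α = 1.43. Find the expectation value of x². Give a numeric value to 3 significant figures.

0.175

⟨x²⟩ = ∫ x²·|Ψ|² dx (integrals over the domain).
Gaussian moments: ∫x^(2j)·e^(−2αx²) dx = (2j−1)!!/(4α)^j · √(π/(2α)), odd powers integrate to 0; here √(π/(2α)) = 1.0481.
⟨x²⟩ = 0.17483.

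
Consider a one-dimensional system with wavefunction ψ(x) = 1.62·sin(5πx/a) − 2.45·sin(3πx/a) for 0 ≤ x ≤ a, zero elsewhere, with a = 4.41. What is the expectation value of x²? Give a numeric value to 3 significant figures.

⟨x²⟩ = ∫ x²·|ψ|² dx / ∫|ψ|² dx (integrals over the domain).
On 0 ≤ x ≤ a (j ≠ l): ∫sin²(jπx/a) dx = a/2, ∫sin(jπx/a)·sin(lπx/a) dx = 0; diagonal moments ∫x·sin²(jπx/a) dx = a²/4, ∫x²·sin²(jπx/a) dx = a³·(1/6 − 1/(4j²π²)); cross terms ∫x·sin(jπx/a)·sin(lπx/a) dx = 0 for j + l even and −4jla²/(π²(j² − l²)²) for j + l odd, ∫x²·sin(jπx/a)·sin(lπx/a) dx = (−1)^(j+l)·4jla³/(π²(j² − l²)²); higher powers the same way via product-to-sum and parts.
State is unnormalized: ∫|ψ|² dx = 19.022, and ∫ψ*·x²·ψ dx = 105.47, so ⟨x²⟩ = 105.47 / 19.022.
⟨x²⟩ = 5.5446.

5.54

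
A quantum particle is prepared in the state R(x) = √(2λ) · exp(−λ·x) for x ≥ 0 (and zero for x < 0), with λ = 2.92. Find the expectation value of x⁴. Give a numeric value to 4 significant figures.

0.02063

⟨x⁴⟩ = ∫ x⁴·|R|² dx (integrals over the domain).
Every integrand reduces to terms xʲ·e^(−2λx) on [0, ∞); use ∫₀^∞ xʲ·e^(−2λx) dx = j!/(2λ)^(j+1).
⟨x⁴⟩ = 0.020633.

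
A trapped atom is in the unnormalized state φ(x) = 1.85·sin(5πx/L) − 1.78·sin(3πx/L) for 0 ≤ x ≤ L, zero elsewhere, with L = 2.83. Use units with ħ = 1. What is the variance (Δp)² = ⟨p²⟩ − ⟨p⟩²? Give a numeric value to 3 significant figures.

21.3

Compute ⟨p⟩ and ⟨p²⟩ separately; (Δp)² = ⟨p²⟩ − ⟨p⟩².
d²/dx² sin(jπx/L) = −(jπ/L)²·sin(jπx/L); on 0 ≤ x ≤ L, ∫sin²(jπx/L) dx = L/2 and ∫sin(jπx/L)·sin(lπx/L) dx = 0 for j ≠ l, so only diagonal terms survive in ∫|φ|² and ∫φ·φ″; ∫φ·φ′ dx = [φ²/2] between the walls = 0.
Normalization: ∫|φ|² dx = 9.3261.
⟨p⟩ = 0.0000 and ⟨p²⟩ = 21.330.
(Δp)² = 21.330 − (0.0000)² = 21.330.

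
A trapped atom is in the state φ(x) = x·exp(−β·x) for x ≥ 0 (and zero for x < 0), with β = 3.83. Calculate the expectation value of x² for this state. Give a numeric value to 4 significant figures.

⟨x²⟩ = ∫ x²·|φ|² dx / ∫|φ|² dx (integrals over the domain).
Every integrand reduces to terms xʲ·e^(−2βx) on [0, ∞); use ∫₀^∞ xʲ·e^(−2βx) dx = j!/(2β)^(j+1).
State is unnormalized: ∫|φ|² dx = 0.0044498, and ∫φ*·x²·φ dx = 0.00091005, so ⟨x²⟩ = 0.00091005 / 0.0044498.
⟨x²⟩ = 0.20451.

0.2045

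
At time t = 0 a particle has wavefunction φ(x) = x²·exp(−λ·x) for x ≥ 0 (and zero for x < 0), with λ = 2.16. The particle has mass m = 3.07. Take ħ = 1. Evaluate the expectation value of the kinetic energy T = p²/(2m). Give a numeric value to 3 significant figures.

0.253

T = −(ħ²/2m) d²/dx², so ⟨T⟩ = −(ħ²/2m) ∫ φ*·φ'' dx / ∫|φ|² dx; with m = 3.07.
Differentiate x²·exp(−λ·x) with the product rule; every integrand then reduces to terms xʲ·e^(−2λx) on [0, ∞), with ∫₀^∞ xʲ·e^(−2λx) dx = j!/(2λ)^(j+1).
State is unnormalized: ∫|φ|² dx = 0.015951, and ∫φ*·(−ħ²/2m · φ'') dx = 0.0040403, so ⟨T⟩ = 0.0040403 / 0.015951.
⟨T⟩ = 0.25329.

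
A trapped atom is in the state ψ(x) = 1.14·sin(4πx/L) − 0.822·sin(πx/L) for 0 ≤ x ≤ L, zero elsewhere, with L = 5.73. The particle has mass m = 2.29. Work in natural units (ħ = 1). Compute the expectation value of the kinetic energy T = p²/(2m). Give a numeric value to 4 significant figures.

T = −(ħ²/2m) d²/dx², so ⟨T⟩ = −(ħ²/2m) ∫ ψ*·ψ'' dx / ∫|ψ|² dx; with m = 2.29.
d²/dx² sin(jπx/L) = −(jπ/L)²·sin(jπx/L); on 0 ≤ x ≤ L, ∫sin²(jπx/L) dx = L/2 and ∫sin(jπx/L)·sin(lπx/L) dx = 0 for j ≠ l, so only diagonal terms survive in ∫|ψ|² and ∫ψ·ψ″; ∫ψ·ψ′ dx = [ψ²/2] between the walls = 0.
State is unnormalized: ∫|ψ|² dx = 5.6592, and ∫ψ*·(−ħ²/2m · ψ'') dx = 4.0371, so ⟨T⟩ = 4.0371 / 5.6592.
⟨T⟩ = 0.71337.

0.7134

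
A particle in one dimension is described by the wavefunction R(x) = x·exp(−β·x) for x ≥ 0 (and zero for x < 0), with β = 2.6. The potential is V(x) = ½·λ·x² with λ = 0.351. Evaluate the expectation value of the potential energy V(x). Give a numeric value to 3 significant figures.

⟨V⟩ = ∫ V(x)·|R|² dx / ∫|R|² dx.
Every integrand reduces to terms xʲ·e^(−2βx) on [0, ∞); use ∫₀^∞ xʲ·e^(−2βx) dx = j!/(2β)^(j+1).
State is unnormalized: ∫|R|² dx = 0.014224, and ∫R*·V(x)·R dx = 0.0011078, so ⟨V⟩ = 0.0011078 / 0.014224.
⟨V⟩ = 0.077885.

0.0779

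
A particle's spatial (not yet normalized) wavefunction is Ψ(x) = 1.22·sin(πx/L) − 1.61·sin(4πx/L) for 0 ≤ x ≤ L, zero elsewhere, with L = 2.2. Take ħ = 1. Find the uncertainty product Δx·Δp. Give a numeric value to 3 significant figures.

Δx = √(⟨x²⟩−⟨x⟩²), Δp = √(⟨p²⟩−⟨p⟩²).
On 0 ≤ x ≤ L (j ≠ l): ∫sin²(jπx/L) dx = L/2, ∫sin(jπx/L)·sin(lπx/L) dx = 0; diagonal moments ∫x·sin²(jπx/L) dx = L²/4, ∫x²·sin²(jπx/L) dx = L³·(1/6 − 1/(4j²π²)); cross terms ∫x·sin(jπx/L)·sin(lπx/L) dx = 0 for j + l even and −4jlL²/(π²(j² − l²)²) for j + l odd, ∫x²·sin(jπx/L)·sin(lπx/L) dx = (−1)^(j+l)·4jlL³/(π²(j² − l²)²); higher powers the same way via product-to-sum and parts. d²/dx² sin(jπx/L) = −(jπ/L)²·sin(jπx/L); on 0 ≤ x ≤ L, ∫sin²(jπx/L) dx = L/2 and ∫sin(jπx/L)·sin(lπx/L) dx = 0 for j ≠ l, so only diagonal terms survive in ∫|Ψ|² and ∫Ψ·Ψ″; ∫Ψ·Ψ′ dx = [Ψ²/2] between the walls = 0.
Normalization: ∫|Ψ|² dx = 4.4886.
⟨x⟩ = 1.1305, ⟨x²⟩ = 1.5813 ⇒ Δx = 0.55066.
⟨p⟩ = 0.0000, ⟨p²⟩ = 21.470 ⇒ Δp = 4.6335.
Δx·Δp = 2.5515.

2.55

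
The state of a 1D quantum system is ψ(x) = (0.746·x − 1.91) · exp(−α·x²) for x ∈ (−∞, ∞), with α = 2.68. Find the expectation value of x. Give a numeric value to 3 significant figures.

⟨x⟩ = ∫ x·|ψ|² dx / ∫|ψ|² dx (integrals over the domain).
Expand each integrand as polynomial × e^(−2αx²) and use ∫x^(2j)·e^(−2αx²) dx = (2j−1)!!/(4α)^j · √(π/(2α)), odd powers → 0; here √(π/(2α)) = 0.76558.
State is unnormalized: ∫|ψ|² dx = 2.8327, and ∫ψ*·x·ψ dx = -0.20352, so ⟨x⟩ = -0.20352 / 2.8327.
⟨x⟩ = -0.071846.

-0.0718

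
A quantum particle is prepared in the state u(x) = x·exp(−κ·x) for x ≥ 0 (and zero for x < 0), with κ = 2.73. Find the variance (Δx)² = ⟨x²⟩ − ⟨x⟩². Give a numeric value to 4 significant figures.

Compute ⟨x⟩ and ⟨x²⟩ separately, then (Δx)² = ⟨x²⟩ − ⟨x⟩².
Every integrand reduces to terms xʲ·e^(−2κx) on [0, ∞); use ∫₀^∞ xʲ·e^(−2κx) dx = j!/(2κ)^(j+1).
Normalization: ∫|u|² dx = 0.012287.
⟨x⟩ = 0.54945 and ⟨x²⟩ = 0.40253.
(Δx)² = 0.40253 − (0.54945)² = 0.10063.

0.1006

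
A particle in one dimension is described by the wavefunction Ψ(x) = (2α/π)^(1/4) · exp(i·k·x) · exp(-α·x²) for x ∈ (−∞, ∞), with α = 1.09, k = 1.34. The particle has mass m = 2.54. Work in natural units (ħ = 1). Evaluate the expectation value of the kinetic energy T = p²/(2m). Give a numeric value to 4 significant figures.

0.5680

T = −(ħ²/2m) d²/dx², so ⟨T⟩ = −(ħ²/2m) ∫ Ψ*·Ψ'' dx; with m = 2.54.
Gaussian moments: ∫x^(2j)·e^(−2αx²) dx = (2j−1)!!/(4α)^j · √(π/(2α)), odd powers integrate to 0; here √(π/(2α)) = 1.2005. Derivatives: Ψ′ = (ik − 2αx)·Ψ, Ψ″ = ((ik − 2αx)² − 2α)·Ψ; the odd-in-x pieces drop out.
⟨T⟩ = 0.56803.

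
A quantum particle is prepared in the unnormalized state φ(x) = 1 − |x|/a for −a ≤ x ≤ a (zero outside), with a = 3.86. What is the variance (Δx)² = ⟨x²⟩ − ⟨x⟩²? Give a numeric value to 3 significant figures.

Compute ⟨x⟩ and ⟨x²⟩ separately, then (Δx)² = ⟨x²⟩ − ⟨x⟩².
φ is even, so ∫ over [−a, a] = 2∫₀ᵃ with φ = 1 − x/a there: ∫₀ᵃ (1 − x/a)² dx = a/3, ∫₀ᵃ x²(1 − x/a)² dx = a³/30, ∫₀ᵃ x⁴(1 − x/a)² dx = a⁵/105.
Normalization: ∫|φ|² dx = 2.5733.
⟨x⟩ = 0.0000 and ⟨x²⟩ = 1.4900.
(Δx)² = 1.4900 − (0.0000)² = 1.4900.

1.49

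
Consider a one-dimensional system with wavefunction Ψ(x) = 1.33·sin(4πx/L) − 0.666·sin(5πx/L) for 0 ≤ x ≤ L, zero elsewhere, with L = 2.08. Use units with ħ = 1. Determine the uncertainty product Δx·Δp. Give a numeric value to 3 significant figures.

3.10

Δx = √(⟨x²⟩−⟨x⟩²), Δp = √(⟨p²⟩−⟨p⟩²).
On 0 ≤ x ≤ L (j ≠ l): ∫sin²(jπx/L) dx = L/2, ∫sin(jπx/L)·sin(lπx/L) dx = 0; diagonal moments ∫x·sin²(jπx/L) dx = L²/4, ∫x²·sin²(jπx/L) dx = L³·(1/6 − 1/(4j²π²)); cross terms ∫x·sin(jπx/L)·sin(lπx/L) dx = 0 for j + l even and −4jlL²/(π²(j² − l²)²) for j + l odd, ∫x²·sin(jπx/L)·sin(lπx/L) dx = (−1)^(j+l)·4jlL³/(π²(j² − l²)²); higher powers the same way via product-to-sum and parts. d²/dx² sin(jπx/L) = −(jπ/L)²·sin(jπx/L); on 0 ≤ x ≤ L, ∫sin²(jπx/L) dx = L/2 and ∫sin(jπx/L)·sin(lπx/L) dx = 0 for j ≠ l, so only diagonal terms survive in ∫|Ψ|² and ∫Ψ·Ψ″; ∫Ψ·Ψ′ dx = [Ψ²/2] between the walls = 0.
Normalization: ∫|Ψ|² dx = 2.3010.
⟨x⟩ = 1.3733, ⟨x²⟩ = 2.1228 ⇒ Δx = 0.48653.
⟨p⟩ = 0.0000, ⟨p²⟩ = 40.616 ⇒ Δp = 6.3731.
Δx·Δp = 3.1007.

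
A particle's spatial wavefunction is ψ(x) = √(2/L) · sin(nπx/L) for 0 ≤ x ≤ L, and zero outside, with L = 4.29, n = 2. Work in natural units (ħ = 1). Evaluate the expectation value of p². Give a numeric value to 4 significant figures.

2.145

p² ψ = −ħ² d²ψ/dx²; ⟨p²⟩ = −ħ² ∫ ψ*·ψ'' dx.
d/dx sin(nπx/L) = (nπ/L)·cos(nπx/L) and d²/dx² sin(nπx/L) = −(nπ/L)²·sin(nπx/L); on 0 ≤ x ≤ L, ∫sin²(nπx/L) dx = L/2 and ∫sin(nπx/L)·cos(nπx/L) dx = 0.
⟨p²⟩ = 2.1451.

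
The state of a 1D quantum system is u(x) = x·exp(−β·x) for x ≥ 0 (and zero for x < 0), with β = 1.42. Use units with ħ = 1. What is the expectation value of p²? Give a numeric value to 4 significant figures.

2.016

p² u = −ħ² d²u/dx²; ⟨p²⟩ = −ħ² ∫ u*·u'' dx / ∫|u|² dx.
Differentiate x·exp(−β·x) with the product rule; every integrand then reduces to terms xʲ·e^(−2βx) on [0, ∞), with ∫₀^∞ xʲ·e^(−2βx) dx = j!/(2β)^(j+1).
State is unnormalized: ∫|u|² dx = 0.087312, and ∫u*·(−ħ² u'') dx = 0.17606, so ⟨p²⟩ = 0.17606 / 0.087312.
⟨p²⟩ = 2.0164.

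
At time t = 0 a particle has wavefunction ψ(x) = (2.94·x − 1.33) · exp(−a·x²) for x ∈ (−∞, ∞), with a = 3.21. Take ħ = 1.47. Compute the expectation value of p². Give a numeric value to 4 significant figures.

p² ψ = −ħ² d²ψ/dx²; ⟨p²⟩ = −ħ² ∫ ψ*·ψ'' dx / ∫|ψ|² dx.
Expand each integrand as polynomial × e^(−2ax²) and use ∫x^(2j)·e^(−2ax²) dx = (2j−1)!!/(4a)^j · √(π/(2a)), odd powers → 0; here √(π/(2a)) = 0.69953. Differentiate with the product rule, d/dx e^(−ax²) = −2ax·e^(−ax²).
State is unnormalized: ∫|ψ|² dx = 1.7083, and ∫ψ*·(−ħ² ψ'') dx = 18.383, so ⟨p²⟩ = 18.383 / 1.7083.
⟨p²⟩ = 10.761.

10.76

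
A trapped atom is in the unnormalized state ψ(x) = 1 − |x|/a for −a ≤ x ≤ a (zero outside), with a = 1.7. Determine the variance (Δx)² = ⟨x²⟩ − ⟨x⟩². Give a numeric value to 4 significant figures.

Compute ⟨x⟩ and ⟨x²⟩ separately, then (Δx)² = ⟨x²⟩ − ⟨x⟩².
ψ is even, so ∫ over [−a, a] = 2∫₀ᵃ with ψ = 1 − x/a there: ∫₀ᵃ (1 − x/a)² dx = a/3, ∫₀ᵃ x²(1 − x/a)² dx = a³/30, ∫₀ᵃ x⁴(1 − x/a)² dx = a⁵/105.
Normalization: ∫|ψ|² dx = 1.1333.
⟨x⟩ = 0.0000 and ⟨x²⟩ = 0.28900.
(Δx)² = 0.28900 − (0.0000)² = 0.28900.

0.2890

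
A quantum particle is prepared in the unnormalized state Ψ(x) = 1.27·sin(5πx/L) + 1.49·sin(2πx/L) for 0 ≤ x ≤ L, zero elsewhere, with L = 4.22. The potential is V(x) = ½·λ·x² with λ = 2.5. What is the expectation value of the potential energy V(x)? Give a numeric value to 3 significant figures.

⟨V⟩ = ∫ V(x)·|Ψ|² dx / ∫|Ψ|² dx.
On 0 ≤ x ≤ L (j ≠ l): ∫sin²(jπx/L) dx = L/2, ∫sin(jπx/L)·sin(lπx/L) dx = 0; diagonal moments ∫x·sin²(jπx/L) dx = L²/4, ∫x²·sin²(jπx/L) dx = L³·(1/6 − 1/(4j²π²)); cross terms ∫x·sin(jπx/L)·sin(lπx/L) dx = 0 for j + l even and −4jlL²/(π²(j² − l²)²) for j + l odd, ∫x²·sin(jπx/L)·sin(lπx/L) dx = (−1)^(j+l)·4jlL³/(π²(j² − l²)²); higher powers the same way via product-to-sum and parts.
State is unnormalized: ∫|Ψ|² dx = 8.0876, and ∫Ψ*·V(x)·Ψ dx = 55.270, so ⟨V⟩ = 55.270 / 8.0876.
⟨V⟩ = 6.8339.

6.83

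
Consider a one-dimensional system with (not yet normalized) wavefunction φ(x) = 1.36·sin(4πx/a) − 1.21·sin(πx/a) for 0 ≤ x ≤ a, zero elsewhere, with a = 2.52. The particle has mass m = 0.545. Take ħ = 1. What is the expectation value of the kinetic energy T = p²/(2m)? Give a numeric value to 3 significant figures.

13.4

T = −(ħ²/2m) d²/dx², so ⟨T⟩ = −(ħ²/2m) ∫ φ*·φ'' dx / ∫|φ|² dx; with m = 0.545.
d²/dx² sin(jπx/a) = −(jπ/a)²·sin(jπx/a); on 0 ≤ x ≤ a, ∫sin²(jπx/a) dx = a/2 and ∫sin(jπx/a)·sin(lπx/a) dx = 0 for j ≠ l, so only diagonal terms survive in ∫|φ|² and ∫φ·φ″; ∫φ·φ′ dx = [φ²/2] between the walls = 0.
State is unnormalized: ∫|φ|² dx = 4.1753, and ∫φ*·(−ħ²/2m · φ'') dx = 55.797, so ⟨T⟩ = 55.797 / 4.1753.
⟨T⟩ = 13.364.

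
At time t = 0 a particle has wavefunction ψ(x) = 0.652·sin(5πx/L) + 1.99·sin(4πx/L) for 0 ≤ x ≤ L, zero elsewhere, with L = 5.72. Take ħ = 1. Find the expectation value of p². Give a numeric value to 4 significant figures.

5.090

p² ψ = −ħ² d²ψ/dx²; ⟨p²⟩ = −ħ² ∫ ψ*·ψ'' dx / ∫|ψ|² dx.
d²/dx² sin(jπx/L) = −(jπ/L)²·sin(jπx/L); on 0 ≤ x ≤ L, ∫sin²(jπx/L) dx = L/2 and ∫sin(jπx/L)·sin(lπx/L) dx = 0 for j ≠ l, so only diagonal terms survive in ∫|ψ|² and ∫ψ·ψ″; ∫ψ·ψ′ dx = [ψ²/2] between the walls = 0.
State is unnormalized: ∫|ψ|² dx = 12.542, and ∫ψ*·(−ħ² ψ'') dx = 63.833, so ⟨p²⟩ = 63.833 / 12.542.
⟨p²⟩ = 5.0896.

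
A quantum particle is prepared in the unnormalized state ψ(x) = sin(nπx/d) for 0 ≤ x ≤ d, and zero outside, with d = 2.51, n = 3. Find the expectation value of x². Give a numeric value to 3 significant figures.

⟨x²⟩ = ∫ x²·|ψ|² dx / ∫|ψ|² dx (integrals over the domain).
With sin²θ = (1 − cos2θ)/2 on 0 ≤ x ≤ d: ∫sin²(nπx/d) dx = d/2, ∫x·sin²(nπx/d) dx = d²/4, ∫x²·sin²(nπx/d) dx = d³·(1/6 − 1/(4n²π²)); higher powers xᵏ the same way, integrating xᵏ·cos(2nπx/d) by parts.
State is unnormalized: ∫|ψ|² dx = 1.2550, and ∫ψ*·x²·ψ dx = 2.5910, so ⟨x²⟩ = 2.5910 / 1.2550.
⟨x²⟩ = 2.0646.

2.06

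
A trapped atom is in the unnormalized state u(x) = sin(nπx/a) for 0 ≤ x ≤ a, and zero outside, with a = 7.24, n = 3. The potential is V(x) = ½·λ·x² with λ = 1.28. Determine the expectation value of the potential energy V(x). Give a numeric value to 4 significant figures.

⟨V⟩ = ∫ V(x)·|u|² dx / ∫|u|² dx.
With sin²θ = (1 − cos2θ)/2 on 0 ≤ x ≤ a: ∫sin²(nπx/a) dx = a/2, ∫x·sin²(nπx/a) dx = a²/4, ∫x²·sin²(nπx/a) dx = a³·(1/6 − 1/(4n²π²)); higher powers xᵏ the same way, integrating xᵏ·cos(2nπx/a) by parts.
State is unnormalized: ∫|u|² dx = 3.6200, and ∫u*·V(x)·u dx = 39.797, so ⟨V⟩ = 39.797 / 3.6200.
⟨V⟩ = 10.994.

10.99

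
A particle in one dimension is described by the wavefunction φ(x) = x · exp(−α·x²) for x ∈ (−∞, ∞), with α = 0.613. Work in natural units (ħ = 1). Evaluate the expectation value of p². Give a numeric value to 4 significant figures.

1.839

p² φ = −ħ² d²φ/dx²; ⟨p²⟩ = −ħ² ∫ φ*·φ'' dx / ∫|φ|² dx.
Expand each integrand as polynomial × e^(−2αx²) and use ∫x^(2j)·e^(−2αx²) dx = (2j−1)!!/(4α)^j · √(π/(2α)), odd powers → 0; here √(π/(2α)) = 1.6008. Differentiate with the product rule, d/dx e^(−αx²) = −2αx·e^(−αx²).
State is unnormalized: ∫|φ|² dx = 0.65284, and ∫φ*·(−ħ² φ'') dx = 1.2006, so ⟨p²⟩ = 1.2006 / 0.65284.
⟨p²⟩ = 1.8390.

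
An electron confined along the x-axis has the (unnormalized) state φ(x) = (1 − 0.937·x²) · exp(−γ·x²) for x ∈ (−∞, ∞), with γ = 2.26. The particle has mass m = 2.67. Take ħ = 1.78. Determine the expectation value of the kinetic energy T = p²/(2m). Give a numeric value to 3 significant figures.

2.08

T = −(ħ²/2m) d²/dx², so ⟨T⟩ = −(ħ²/2m) ∫ φ*·φ'' dx / ∫|φ|² dx; with m = 2.67.
Expand each integrand as polynomial × e^(−2γx²) and use ∫x^(2j)·e^(−2γx²) dx = (2j−1)!!/(4γ)^j · √(π/(2γ)), odd powers → 0; here √(π/(2γ)) = 0.83369. Differentiate with the product rule, d/dx e^(−γx²) = −2γx·e^(−γx²).
State is unnormalized: ∫|φ|² dx = 0.68774, and ∫φ*·(−ħ²/2m · φ'') dx = 1.4337, so ⟨T⟩ = 1.4337 / 0.68774.
⟨T⟩ = 2.0847.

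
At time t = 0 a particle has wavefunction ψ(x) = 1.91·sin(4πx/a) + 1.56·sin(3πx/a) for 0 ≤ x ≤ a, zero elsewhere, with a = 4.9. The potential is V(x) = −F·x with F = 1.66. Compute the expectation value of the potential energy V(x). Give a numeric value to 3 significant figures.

-2.48

⟨V⟩ = ∫ V(x)·|ψ|² dx / ∫|ψ|² dx.
On 0 ≤ x ≤ a (j ≠ l): ∫sin²(jπx/a) dx = a/2, ∫sin(jπx/a)·sin(lπx/a) dx = 0; diagonal moments ∫x·sin²(jπx/a) dx = a²/4, ∫x²·sin²(jπx/a) dx = a³·(1/6 − 1/(4j²π²)); cross terms ∫x·sin(jπx/a)·sin(lπx/a) dx = 0 for j + l even and −4jla²/(π²(j² − l²)²) for j + l odd, ∫x²·sin(jπx/a)·sin(lπx/a) dx = (−1)^(j+l)·4jla³/(π²(j² − l²)²); higher powers the same way via product-to-sum and parts.
State is unnormalized: ∫|ψ|² dx = 14.900, and ∫ψ*·V(x)·ψ dx = -37.025, so ⟨V⟩ = -37.025 / 14.900.
⟨V⟩ = -2.4849.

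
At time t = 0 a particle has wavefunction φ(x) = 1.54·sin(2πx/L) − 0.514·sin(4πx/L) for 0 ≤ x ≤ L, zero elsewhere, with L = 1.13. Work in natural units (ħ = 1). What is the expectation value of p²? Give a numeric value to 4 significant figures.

40.21

p² φ = −ħ² d²φ/dx²; ⟨p²⟩ = −ħ² ∫ φ*·φ'' dx / ∫|φ|² dx.
d²/dx² sin(jπx/L) = −(jπ/L)²·sin(jπx/L); on 0 ≤ x ≤ L, ∫sin²(jπx/L) dx = L/2 and ∫sin(jπx/L)·sin(lπx/L) dx = 0 for j ≠ l, so only diagonal terms survive in ∫|φ|² and ∫φ·φ″; ∫φ·φ′ dx = [φ²/2] between the walls = 0.
State is unnormalized: ∫|φ|² dx = 1.4892, and ∫φ*·(−ħ² φ'') dx = 59.888, so ⟨p²⟩ = 59.888 / 1.4892.
⟨p²⟩ = 40.214.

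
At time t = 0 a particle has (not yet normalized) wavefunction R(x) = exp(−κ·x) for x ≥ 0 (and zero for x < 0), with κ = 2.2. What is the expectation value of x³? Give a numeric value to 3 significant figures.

⟨x³⟩ = ∫ x³·|R|² dx / ∫|R|² dx (integrals over the domain).
Every integrand reduces to terms xʲ·e^(−2κx) on [0, ∞); use ∫₀^∞ xʲ·e^(−2κx) dx = j!/(2κ)^(j+1).
State is unnormalized: ∫|R|² dx = 0.22727, and ∫R*·x³·R dx = 0.016008, so ⟨x³⟩ = 0.016008 / 0.22727.
⟨x³⟩ = 0.070436.

0.0704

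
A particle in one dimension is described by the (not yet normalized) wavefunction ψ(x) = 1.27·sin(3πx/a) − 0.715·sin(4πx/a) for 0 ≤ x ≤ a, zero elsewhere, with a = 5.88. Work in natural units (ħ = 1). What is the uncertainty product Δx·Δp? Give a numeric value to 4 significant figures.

2.285

Δx = √(⟨x²⟩−⟨x⟩²), Δp = √(⟨p²⟩−⟨p⟩²).
On 0 ≤ x ≤ a (j ≠ l): ∫sin²(jπx/a) dx = a/2, ∫sin(jπx/a)·sin(lπx/a) dx = 0; diagonal moments ∫x·sin²(jπx/a) dx = a²/4, ∫x²·sin²(jπx/a) dx = a³·(1/6 − 1/(4j²π²)); cross terms ∫x·sin(jπx/a)·sin(lπx/a) dx = 0 for j + l even and −4jla²/(π²(j² − l²)²) for j + l odd, ∫x²·sin(jπx/a)·sin(lπx/a) dx = (−1)^(j+l)·4jla³/(π²(j² − l²)²); higher powers the same way via product-to-sum and parts. d²/dx² sin(jπx/a) = −(jπ/a)²·sin(jπx/a); on 0 ≤ x ≤ a, ∫sin²(jπx/a) dx = a/2 and ∫sin(jπx/a)·sin(lπx/a) dx = 0 for j ≠ l, so only diagonal terms survive in ∫|ψ|² and ∫ψ·ψ″; ∫ψ·ψ′ dx = [ψ²/2] between the walls = 0.
Normalization: ∫|ψ|² dx = 6.2449.
⟨x⟩ = 3.9380, ⟨x²⟩ = 17.219 ⇒ Δx = 1.3081.
⟨p⟩ = 0.0000, ⟨p²⟩ = 3.0501 ⇒ Δp = 1.7464.
Δx·Δp = 2.2845.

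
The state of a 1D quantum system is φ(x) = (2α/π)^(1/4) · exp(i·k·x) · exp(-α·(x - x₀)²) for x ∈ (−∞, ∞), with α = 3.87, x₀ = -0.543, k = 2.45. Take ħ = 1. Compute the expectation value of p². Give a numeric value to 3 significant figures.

9.87

p² φ = −ħ² d²φ/dx²; ⟨p²⟩ = −ħ² ∫ φ*·φ'' dx.
Gaussian moments (u = x − x₀): ∫u^(2j)·e^(−2αu²) du = (2j−1)!!/(4α)^j · √(π/(2α)), odd powers integrate to 0; here √(π/(2α)) = 0.63710. Derivatives: φ′ = (ik − 2αu)·φ, φ″ = ((ik − 2αu)² − 2α)·φ; the odd-in-u pieces drop out.
⟨p²⟩ = 9.8725.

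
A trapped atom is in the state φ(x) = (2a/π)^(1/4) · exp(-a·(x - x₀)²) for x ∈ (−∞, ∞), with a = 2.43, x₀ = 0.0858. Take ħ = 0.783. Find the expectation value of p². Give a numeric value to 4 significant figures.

1.490

p² φ = −ħ² d²φ/dx²; ⟨p²⟩ = −ħ² ∫ φ*·φ'' dx.
Gaussian moments (u = x − x₀): ∫u^(2j)·e^(−2au²) du = (2j−1)!!/(4a)^j · √(π/(2a)), odd powers integrate to 0; here √(π/(2a)) = 0.80400. Derivatives: d/dx e^(−au²) = −2au·e^(−au²), d²/dx² e^(−au²) = (4a²u² − 2a)·e^(−au²).
⟨p²⟩ = 1.4898.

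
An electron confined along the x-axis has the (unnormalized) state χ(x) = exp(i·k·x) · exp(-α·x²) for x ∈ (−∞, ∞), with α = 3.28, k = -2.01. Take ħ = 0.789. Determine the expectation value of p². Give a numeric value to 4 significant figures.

4.557

p² χ = −ħ² d²χ/dx²; ⟨p²⟩ = −ħ² ∫ χ*·χ'' dx / ∫|χ|² dx.
Gaussian moments: ∫x^(2j)·e^(−2αx²) dx = (2j−1)!!/(4α)^j · √(π/(2α)), odd powers integrate to 0; here √(π/(2α)) = 0.69203. Derivatives: χ′ = (ik − 2αx)·χ, χ″ = ((ik − 2αx)² − 2α)·χ; the odd-in-x pieces drop out.
State is unnormalized: ∫|χ|² dx = 0.69203, and ∫χ*·(−ħ² χ'') dx = 3.1535, so ⟨p²⟩ = 3.1535 / 0.69203.
⟨p²⟩ = 4.5569.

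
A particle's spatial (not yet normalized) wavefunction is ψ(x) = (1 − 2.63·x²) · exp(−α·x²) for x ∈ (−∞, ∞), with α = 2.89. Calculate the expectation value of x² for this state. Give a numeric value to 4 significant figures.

0.05082

⟨x²⟩ = ∫ x²·|ψ|² dx / ∫|ψ|² dx (integrals over the domain).
Expand each integrand as polynomial × e^(−2αx²) and use ∫x^(2j)·e^(−2αx²) dx = (2j−1)!!/(4α)^j · √(π/(2α)), odd powers → 0; here √(π/(2α)) = 0.73724.
State is unnormalized: ∫|ψ|² dx = 0.51626, and ∫ψ*·x²·ψ dx = 0.026234, so ⟨x²⟩ = 0.026234 / 0.51626.
⟨x²⟩ = 0.050815.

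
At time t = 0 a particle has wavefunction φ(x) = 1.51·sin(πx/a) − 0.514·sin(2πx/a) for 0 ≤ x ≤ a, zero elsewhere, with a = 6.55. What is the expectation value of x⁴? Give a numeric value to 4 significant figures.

⟨x⁴⟩ = ∫ x⁴·|φ|² dx / ∫|φ|² dx (integrals over the domain).
On 0 ≤ x ≤ a (j ≠ l): ∫sin²(jπx/a) dx = a/2, ∫sin(jπx/a)·sin(lπx/a) dx = 0; diagonal moments ∫x·sin²(jπx/a) dx = a²/4, ∫x²·sin²(jπx/a) dx = a³·(1/6 − 1/(4j²π²)); cross terms ∫x·sin(jπx/a)·sin(lπx/a) dx = 0 for j + l even and −4jla²/(π²(j² − l²)²) for j + l odd, ∫x²·sin(jπx/a)·sin(lπx/a) dx = (−1)^(j+l)·4jla³/(π²(j² − l²)²); higher powers the same way via product-to-sum and parts.
State is unnormalized: ∫|φ|² dx = 8.3326, and ∫φ*·x⁴·φ dx = 2941.6, so ⟨x⁴⟩ = 2941.6 / 8.3326.
⟨x⁴⟩ = 353.03.

353.0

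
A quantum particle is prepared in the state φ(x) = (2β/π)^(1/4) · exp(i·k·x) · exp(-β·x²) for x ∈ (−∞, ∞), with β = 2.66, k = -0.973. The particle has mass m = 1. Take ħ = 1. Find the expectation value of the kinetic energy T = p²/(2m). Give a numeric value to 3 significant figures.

T = −(ħ²/2m) d²/dx², so ⟨T⟩ = −(ħ²/2m) ∫ φ*·φ'' dx; with m = 1.
Gaussian moments: ∫x^(2j)·e^(−2βx²) dx = (2j−1)!!/(4β)^j · √(π/(2β)), odd powers integrate to 0; here √(π/(2β)) = 0.76846. Derivatives: φ′ = (ik − 2βx)·φ, φ″ = ((ik − 2βx)² − 2β)·φ; the odd-in-x pieces drop out.
⟨T⟩ = 1.8034.

1.80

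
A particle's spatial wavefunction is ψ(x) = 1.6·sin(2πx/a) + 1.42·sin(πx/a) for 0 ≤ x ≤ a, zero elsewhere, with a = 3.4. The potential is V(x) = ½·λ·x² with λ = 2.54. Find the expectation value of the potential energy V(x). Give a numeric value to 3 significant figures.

1.84

⟨V⟩ = ∫ V(x)·|ψ|² dx / ∫|ψ|² dx.
On 0 ≤ x ≤ a (j ≠ l): ∫sin²(jπx/a) dx = a/2, ∫sin(jπx/a)·sin(lπx/a) dx = 0; diagonal moments ∫x·sin²(jπx/a) dx = a²/4, ∫x²·sin²(jπx/a) dx = a³·(1/6 − 1/(4j²π²)); cross terms ∫x·sin(jπx/a)·sin(lπx/a) dx = 0 for j + l even and −4jla²/(π²(j² − l²)²) for j + l odd, ∫x²·sin(jπx/a)·sin(lπx/a) dx = (−1)^(j+l)·4jla³/(π²(j² − l²)²); higher powers the same way via product-to-sum and parts.
State is unnormalized: ∫|ψ|² dx = 7.7799, and ∫ψ*·V(x)·ψ dx = 14.286, so ⟨V⟩ = 14.286 / 7.7799.
⟨V⟩ = 1.8363.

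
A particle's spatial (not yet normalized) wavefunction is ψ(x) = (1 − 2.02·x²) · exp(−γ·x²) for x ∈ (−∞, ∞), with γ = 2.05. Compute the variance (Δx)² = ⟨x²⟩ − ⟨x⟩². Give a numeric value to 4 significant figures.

0.07646

Compute ⟨x⟩ and ⟨x²⟩ separately, then (Δx)² = ⟨x²⟩ − ⟨x⟩².
Expand each integrand as polynomial × e^(−2γx²) and use ∫x^(2j)·e^(−2γx²) dx = (2j−1)!!/(4γ)^j · √(π/(2γ)), odd powers → 0; here √(π/(2γ)) = 0.87535.
Normalization: ∫|ψ|² dx = 0.60344.
⟨x⟩ = 0.0000 and ⟨x²⟩ = 0.076460.
(Δx)² = 0.076460 − (0.0000)² = 0.076460.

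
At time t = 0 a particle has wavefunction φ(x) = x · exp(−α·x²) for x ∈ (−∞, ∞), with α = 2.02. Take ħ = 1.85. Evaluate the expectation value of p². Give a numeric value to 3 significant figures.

p² φ = −ħ² d²φ/dx²; ⟨p²⟩ = −ħ² ∫ φ*·φ'' dx / ∫|φ|² dx.
Expand each integrand as polynomial × e^(−2αx²) and use ∫x^(2j)·e^(−2αx²) dx = (2j−1)!!/(4α)^j · √(π/(2α)), odd powers → 0; here √(π/(2α)) = 0.88183. Differentiate with the product rule, d/dx e^(−αx²) = −2αx·e^(−αx²).
State is unnormalized: ∫|φ|² dx = 0.10914, and ∫φ*·(−ħ² φ'') dx = 2.2635, so ⟨p²⟩ = 2.2635 / 0.10914.
⟨p²⟩ = 20.740.

20.7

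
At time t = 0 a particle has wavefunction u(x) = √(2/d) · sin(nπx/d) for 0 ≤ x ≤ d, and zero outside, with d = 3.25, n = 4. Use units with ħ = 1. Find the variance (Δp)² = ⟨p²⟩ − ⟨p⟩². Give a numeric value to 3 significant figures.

Compute ⟨p⟩ and ⟨p²⟩ separately; (Δp)² = ⟨p²⟩ − ⟨p⟩².
d/dx sin(nπx/d) = (nπ/d)·cos(nπx/d) and d²/dx² sin(nπx/d) = −(nπ/d)²·sin(nπx/d); on 0 ≤ x ≤ d, ∫sin²(nπx/d) dx = d/2 and ∫sin(nπx/d)·cos(nπx/d) dx = 0.
⟨p⟩ = 0.0000 and ⟨p²⟩ = 14.950.
(Δp)² = 14.950 − (0.0000)² = 14.950.

15.0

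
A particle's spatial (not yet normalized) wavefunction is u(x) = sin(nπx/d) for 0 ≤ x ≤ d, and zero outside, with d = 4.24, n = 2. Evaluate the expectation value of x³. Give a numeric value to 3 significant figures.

⟨x³⟩ = ∫ x³·|u|² dx / ∫|u|² dx (integrals over the domain).
With sin²θ = (1 − cos2θ)/2 on 0 ≤ x ≤ d: ∫sin²(nπx/d) dx = d/2, ∫x·sin²(nπx/d) dx = d²/4, ∫x²·sin²(nπx/d) dx = d³·(1/6 − 1/(4n²π²)); higher powers xᵏ the same way, integrating xᵏ·cos(2nπx/d) by parts.
State is unnormalized: ∫|u|² dx = 2.1200, and ∫u*·x³·u dx = 37.329, so ⟨x³⟩ = 37.329 / 2.1200.
⟨x³⟩ = 17.608.

17.6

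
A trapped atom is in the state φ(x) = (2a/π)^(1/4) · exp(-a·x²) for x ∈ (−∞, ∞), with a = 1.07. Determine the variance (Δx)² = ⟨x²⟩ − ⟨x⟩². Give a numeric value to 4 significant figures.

0.2336

Compute ⟨x⟩ and ⟨x²⟩ separately, then (Δx)² = ⟨x²⟩ − ⟨x⟩².
Gaussian moments: ∫x^(2j)·e^(−2ax²) dx = (2j−1)!!/(4a)^j · √(π/(2a)), odd powers integrate to 0; here √(π/(2a)) = 1.2116.
⟨x⟩ = 0.0000 and ⟨x²⟩ = 0.23364.
(Δx)² = 0.23364 − (0.0000)² = 0.23364.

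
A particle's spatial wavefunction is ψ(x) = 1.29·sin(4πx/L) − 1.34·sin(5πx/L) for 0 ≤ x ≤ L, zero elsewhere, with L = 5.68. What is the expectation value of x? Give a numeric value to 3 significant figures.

⟨x⟩ = ∫ x·|ψ|² dx / ∫|ψ|² dx (integrals over the domain).
On 0 ≤ x ≤ L (j ≠ l): ∫sin²(jπx/L) dx = L/2, ∫sin(jπx/L)·sin(lπx/L) dx = 0; diagonal moments ∫x·sin²(jπx/L) dx = L²/4, ∫x²·sin²(jπx/L) dx = L³·(1/6 − 1/(4j²π²)); cross terms ∫x·sin(jπx/L)·sin(lπx/L) dx = 0 for j + l even and −4jlL²/(π²(j² − l²)²) for j + l odd, ∫x²·sin(jπx/L)·sin(lπx/L) dx = (−1)^(j+l)·4jlL³/(π²(j² − l²)²); higher powers the same way via product-to-sum and parts.
State is unnormalized: ∫|ψ|² dx = 9.8255, and ∫ψ*·x·ψ dx = 39.066, so ⟨x⟩ = 39.066 / 9.8255.
⟨x⟩ = 3.9760.

3.98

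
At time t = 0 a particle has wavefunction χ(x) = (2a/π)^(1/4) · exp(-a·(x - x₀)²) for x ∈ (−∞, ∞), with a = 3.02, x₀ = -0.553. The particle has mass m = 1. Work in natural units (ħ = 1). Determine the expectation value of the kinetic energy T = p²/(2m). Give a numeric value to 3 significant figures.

1.51

T = −(ħ²/2m) d²/dx², so ⟨T⟩ = −(ħ²/2m) ∫ χ*·χ'' dx; with m = 1.
Gaussian moments (u = x − x₀): ∫u^(2j)·e^(−2au²) du = (2j−1)!!/(4a)^j · √(π/(2a)), odd powers integrate to 0; here √(π/(2a)) = 0.72120. Derivatives: d/dx e^(−au²) = −2au·e^(−au²), d²/dx² e^(−au²) = (4a²u² − 2a)·e^(−au²).
⟨T⟩ = 1.5100.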